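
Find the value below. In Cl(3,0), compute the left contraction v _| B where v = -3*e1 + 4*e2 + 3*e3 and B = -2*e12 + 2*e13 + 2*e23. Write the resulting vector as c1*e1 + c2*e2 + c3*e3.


Left contraction v _| B = <vB>_1 (grade-1 part of the geometric product vB).
Using e1_|e12 = e2, e2_|e12 = -e1, e1_|e13 = e3, e3_|e13 = -e1, e2_|e23 = e3, e3_|e23 = -e2:
e1 coeff: -v2*b12 - v3*b13 = -(4)*(-2) - (3)*(2) = 2
e2 coeff: v1*b12 - v3*b23 = (-3)*(-2) - (3)*(2) = 0
e3 coeff: v1*b13 + v2*b23 = (-3)*(2) + (4)*(2) = 2
v _| B = 2*e1 + 0*e2 + 2*e3


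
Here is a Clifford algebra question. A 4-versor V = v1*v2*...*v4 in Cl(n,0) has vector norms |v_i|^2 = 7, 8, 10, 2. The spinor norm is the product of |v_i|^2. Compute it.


Spinor norm N(V) = |v1|^2 * |v2|^2 * ... * |v4|^2
= 7 * 8 * 10 * 2
Running product: 7, 56, 560, 1120
N(V) = 1120


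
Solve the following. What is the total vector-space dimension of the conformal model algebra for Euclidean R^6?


The conformal model of R^6 uses Cl(7,1): the 6 Euclidean generators plus two extra orthogonal generators e+ (e+^2 = +1) and e- (e-^2 = -1), from which the null vectors e0, einf are built.
Number of generators m = 6 + 2 = 8.
dim Cl(p,q) = 2^m = 2^8 = 256


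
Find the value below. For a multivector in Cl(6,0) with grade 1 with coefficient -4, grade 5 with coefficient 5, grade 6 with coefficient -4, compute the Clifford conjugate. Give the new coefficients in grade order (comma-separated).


Clifford conjugate sign for grade k: (-1)^(k(k+1)/2)
Grade 1: (-1)^(1*2/2) = (-1)^1 = -1, coeff -4 -> 4
Grade 5: (-1)^(5*6/2) = (-1)^15 = -1, coeff 5 -> -5
Grade 6: (-1)^(6*7/2) = (-1)^21 = -1, coeff -4 -> 4
Conjugated coefficients: 4, -5, 4


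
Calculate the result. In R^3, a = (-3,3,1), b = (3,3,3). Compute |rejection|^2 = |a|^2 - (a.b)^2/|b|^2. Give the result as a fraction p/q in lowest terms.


|a|^2 = (-3)^2 + 3^2 + 1^2 = 19
|b|^2 = 3^2 + 3^2 + 3^2 = 27
a . b = (-3)*3 + 3*3 + 1*3 = 3
(a.b)^2 = 3^2 = 9
|rej|^2 = 19 - 9/27
= (513 - 9)/27
= 504/27
In lowest terms: 56/3


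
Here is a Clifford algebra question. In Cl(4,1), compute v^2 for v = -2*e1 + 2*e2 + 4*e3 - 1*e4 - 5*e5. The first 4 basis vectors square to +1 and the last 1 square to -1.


v^2 = sum of c_i^2 * e_i^2
Positive signature terms (e_i^2 = +1): (-2)^2 + 2^2 + 4^2 + (-1)^2 = 25
Negative signature terms (e_j^2 = -1): (-5)^2 = 25
v^2 = 25 - 25 = 0


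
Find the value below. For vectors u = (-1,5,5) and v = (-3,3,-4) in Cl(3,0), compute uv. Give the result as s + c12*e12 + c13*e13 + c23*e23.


In Cl(3,0): e_i^2 = 1, e_ie_j = -e_je_i for i != j.
Scalar part = u . v = (-1)*(-3) + 5*3 + 5*(-4)
= 3 + 15 + (-20) = -2
e12 coeff = (-1)*3 - 5*(-3) = -3 - (-15) = 12
e13 coeff = (-1)*(-4) - 5*(-3) = 4 - (-15) = 19
e23 coeff = 5*(-4) - 5*3 = -20 - 15 = -35
uv = -2 + 12*e12 + 19*e13 - 35*e23


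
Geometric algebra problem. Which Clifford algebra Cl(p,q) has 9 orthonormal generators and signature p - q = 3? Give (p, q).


We need p + q = 9 and p - q = 3.
Adding: 2p = 9 + 3 = 12, so p = 6.
Then q = 9 - 6 = 3.
(p, q) = (6, 3)


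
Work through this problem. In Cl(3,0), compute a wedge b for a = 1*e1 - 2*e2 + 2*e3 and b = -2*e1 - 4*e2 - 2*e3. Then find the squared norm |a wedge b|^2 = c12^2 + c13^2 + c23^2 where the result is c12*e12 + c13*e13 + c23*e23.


a wedge b = (a1*b2 - a2*b1)*e12 + (a1*b3 - a3*b1)*e13 + (a2*b3 - a3*b2)*e23
e12 coeff: 1*(-4) - (-2)*(-2) = -4 - 4 = -8
e13 coeff: 1*(-2) - 2*(-2) = -2 - (-4) = 2
e23 coeff: (-2)*(-2) - 2*(-4) = 4 - (-8) = 12
|a wedge b|^2 = (-8)^2 + 2^2 + 12^2
= 64 + 4 + 144
= 212


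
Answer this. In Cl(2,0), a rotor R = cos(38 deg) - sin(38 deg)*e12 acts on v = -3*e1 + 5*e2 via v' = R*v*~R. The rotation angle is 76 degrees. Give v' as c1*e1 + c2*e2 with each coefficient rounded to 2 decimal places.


Rotor R = cos(38deg) - sin(38deg)*e12
Rotation angle theta = 2 * 38 = 76 degrees
v' = R*v*~R rotates v by theta.
cos(76deg) = 0.2419, sin(76deg) = 0.9703
v'_1 = -3*cos(76deg) - 5*sin(76deg)
= -3*0.2419 - 5*0.9703
= -5.58
v'_2 = -3*sin(76deg) + 5*cos(76deg)
= -3*0.9703 + 5*0.2419
= -1.70
v' = -5.58*e1 - 1.70*e2


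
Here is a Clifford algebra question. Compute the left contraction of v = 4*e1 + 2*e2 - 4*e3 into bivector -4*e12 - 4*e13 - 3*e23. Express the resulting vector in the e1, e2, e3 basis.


Left contraction v _| B = <vB>_1 (grade-1 part of the geometric product vB).
Using e1_|e12 = e2, e2_|e12 = -e1, e1_|e13 = e3, e3_|e13 = -e1, e2_|e23 = e3, e3_|e23 = -e2:
e1 coeff: -v2*b12 - v3*b13 = -(2)*(-4) - (-4)*(-4) = -8
e2 coeff: v1*b12 - v3*b23 = (4)*(-4) - (-4)*(-3) = -28
e3 coeff: v1*b13 + v2*b23 = (4)*(-4) + (2)*(-3) = -22
v _| B = -8*e1 - 28*e2 - 22*e3


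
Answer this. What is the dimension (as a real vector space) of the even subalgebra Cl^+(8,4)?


Even subalgebra dimension = 2^(n-1)
n = 8 + 4 = 12
2^(12 - 1) = 2^11 = 2048
Verification: sum of C(12,k) for even k = 1 + 66 + 495 + 924 + 495 + 66 + 1 = 2048
Result = 2048


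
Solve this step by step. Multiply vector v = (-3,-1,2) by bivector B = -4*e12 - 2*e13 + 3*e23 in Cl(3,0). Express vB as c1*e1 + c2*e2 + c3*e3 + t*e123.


vB has grade-1 (vector) and grade-3 (trivector) parts: vB = (v _| B) + (v ^ B).
Vector part <vB>_1:
  e1: -v2*b12 - v3*b13 = -(-1)*(-4) - (2)*(-2) = 0
  e2: v1*b12 - v3*b23 = (-3)*(-4) - (2)*(3) = 6
  e3: v1*b13 + v2*b23 = (-3)*(-2) + (-1)*(3) = 3
Trivector part <vB>_3:
  e123: v1*b23 - v2*b13 + v3*b12 = (-3)*(3) - (-1)*(-2) + (2)*(-4) = -19
vB = 0*e1 + 6*e2 + 3*e3 - 19*e123


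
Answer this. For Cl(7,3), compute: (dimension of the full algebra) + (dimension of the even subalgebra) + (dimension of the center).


n = 7 + 3 = 10
Total dim = 2^10 = 1024
Even subalgebra dim = 2^9 = 512
n is even, so center dim = 1
Sum = 1024 + 512 + 1 = 1537


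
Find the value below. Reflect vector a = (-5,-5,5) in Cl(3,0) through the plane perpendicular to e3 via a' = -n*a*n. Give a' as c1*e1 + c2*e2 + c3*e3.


Reflection formula: a' = -n*a*n, with n = e3 (unit vector, n^2 = 1).
For reflection through hyperplane perp to e3:
The component along e3 flips sign, others stay.
a = (-5, -5, 5)
a' = (-5, -5, -5)
a' = -5*e1 - 5*e2 - 5*e3


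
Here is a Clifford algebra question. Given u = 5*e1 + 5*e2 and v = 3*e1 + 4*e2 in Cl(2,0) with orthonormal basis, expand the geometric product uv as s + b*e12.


Expand: (5*e1 + 5*e2)(3*e1 + 4*e2)
= 5*3*e1e1 + 5*4*e1e2 + 5*3*e2e1 + 5*4*e2e2
Using e1^2 = e2^2 = 1, e2e1 = -e1e2:
Scalar part s = 5*3 + 5*4 = 15 + 20 = 35
Bivector part b = 5*4 - 5*3 = 20 - 15 = 5
uv = 35 + 5*e12


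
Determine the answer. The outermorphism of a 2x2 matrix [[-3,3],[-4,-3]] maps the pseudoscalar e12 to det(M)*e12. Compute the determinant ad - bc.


The outermorphism of a linear map f sends e1^e2 to f(e1)^f(e2).
f(e1) = -3*e1 - 4*e2
f(e2) = 3*e1 - 3*e2
f(e1) ^ f(e2) = (-3*e1 - 4*e2) ^ (3*e1 - 3*e2)
= (-3)*(-3)*e12 + (-4)*3*e21
= (9 - (-12))*e12
= 21*e12
Coefficient = 21


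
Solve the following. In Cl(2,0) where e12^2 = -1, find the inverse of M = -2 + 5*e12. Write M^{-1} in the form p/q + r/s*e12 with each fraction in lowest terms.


M = -2 + 5*e12, where e12^2 = -1.
Since M commutes with its reverse ~M = a - b*e12, M * ~M = a^2 - b^2*e12^2 = a^2 + b^2.
So M^{-1} = ~M / (a^2 + b^2) = (a - b*e12)/(a^2 + b^2).
a^2 + b^2 = 4 + 25 = 29
Scalar part = -2/29 = -2/29
Bivector coeff = -5/29 = -5/29
M^{-1} = -2/29 - 5/29*e12


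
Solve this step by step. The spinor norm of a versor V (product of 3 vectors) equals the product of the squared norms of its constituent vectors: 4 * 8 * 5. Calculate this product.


Spinor norm N(V) = |v1|^2 * |v2|^2 * ... * |v3|^2
= 4 * 8 * 5
Running product: 4, 32, 160
N(V) = 160


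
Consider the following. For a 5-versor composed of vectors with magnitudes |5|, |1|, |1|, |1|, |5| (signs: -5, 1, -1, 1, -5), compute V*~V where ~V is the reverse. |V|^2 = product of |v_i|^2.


Each vector v_i has |v_i|^2 = s_i^2
Squared scales: (-5)^2 = 25, 1^2 = 1, (-1)^2 = 1, 1^2 = 1, (-5)^2 = 25
|V|^2 = 25 * 1 * 1 * 1 * 25
= 625


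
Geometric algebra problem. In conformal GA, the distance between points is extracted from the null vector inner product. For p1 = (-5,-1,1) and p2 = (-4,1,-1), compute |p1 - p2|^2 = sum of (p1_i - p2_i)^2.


p1 - p2 = (-1, -2, 2)
|p1 - p2|^2 = (-1)^2 + (-2)^2 + 2^2
= 1 + 4 + 4
= 9


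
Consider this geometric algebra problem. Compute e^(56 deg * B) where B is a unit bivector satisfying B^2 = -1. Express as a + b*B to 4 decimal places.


For a unit bivector B with B^2 = -1, the exponential series gives
e^(theta*B) = cos(theta) + sin(theta)*B (the GA analogue of Euler's formula).
theta = 56 degrees = 0.977384 rad
cos(56 deg) = 0.5592
sin(56 deg) = 0.8290
exp(theta*B) = 0.5592 + 0.8290*B


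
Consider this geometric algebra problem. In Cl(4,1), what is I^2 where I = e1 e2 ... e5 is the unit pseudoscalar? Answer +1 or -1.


The pseudoscalar I = e1...e_n (product of all n generators) of Cl(p,q) satisfies I^2 = (-1)^(q + n(n-1)/2).
p = 4, q = 1, n = p + q = 5
n(n-1)/2 = 5 * 4 / 2 = 10
Exponent = q + n(n-1)/2 = 1 + 10 = 11
I^2 = (-1)^11 = -1


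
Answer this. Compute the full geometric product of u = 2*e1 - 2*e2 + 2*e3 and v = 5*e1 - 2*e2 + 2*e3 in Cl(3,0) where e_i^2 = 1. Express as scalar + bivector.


In Cl(3,0): e_i^2 = 1, e_ie_j = -e_je_i for i != j.
Scalar part = u . v = 2*5 + (-2)*(-2) + 2*2
= 10 + 4 + 4 = 18
e12 coeff = 2*(-2) - (-2)*5 = -4 - (-10) = 6
e13 coeff = 2*2 - 2*5 = 4 - 10 = -6
e23 coeff = (-2)*2 - 2*(-2) = -4 - (-4) = 0
uv = 18 + 6*e12 - 6*e13 + 0*e23


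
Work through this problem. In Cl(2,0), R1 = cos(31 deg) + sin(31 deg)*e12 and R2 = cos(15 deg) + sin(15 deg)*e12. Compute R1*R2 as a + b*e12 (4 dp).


Same-plane rotors commute and their half-angles add:
R1*R2 = cos(a1 + a2) + sin(a1 + a2)*e12.
a1 + a2 = 31 + 15 = 46 deg
cos(46 deg) = 0.6947
sin(46 deg) = 0.7193
R1*R2 = 0.6947 + 0.7193*e12


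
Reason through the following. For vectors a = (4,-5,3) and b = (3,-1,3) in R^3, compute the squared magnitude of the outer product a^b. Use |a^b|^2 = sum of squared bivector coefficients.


a wedge b = (a1*b2 - a2*b1)*e12 + (a1*b3 - a3*b1)*e13 + (a2*b3 - a3*b2)*e23
e12 coeff: 4*(-1) - (-5)*3 = -4 - (-15) = 11
e13 coeff: 4*3 - 3*3 = 12 - 9 = 3
e23 coeff: (-5)*3 - 3*(-1) = -15 - (-3) = -12
|a wedge b|^2 = 11^2 + 3^2 + (-12)^2
= 121 + 9 + 144
= 274


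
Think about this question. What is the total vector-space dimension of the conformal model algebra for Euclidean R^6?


The conformal model of R^6 uses Cl(7,1): the 6 Euclidean generators plus two extra orthogonal generators e+ (e+^2 = +1) and e- (e-^2 = -1), from which the null vectors e0, einf are built.
Number of generators m = 6 + 2 = 8.
dim Cl(p,q) = 2^m = 2^8 = 256


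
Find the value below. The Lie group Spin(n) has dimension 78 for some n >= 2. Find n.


dim Spin(n) = dim so(n) = n(n-1)/2.
Solve n(n-1)/2 = 78, i.e. n^2 - n - 156 = 0.
Discriminant = 1 + 8*78 = 625
n = (1 + sqrt(625))/2 = (1 + 25)/2 = 13


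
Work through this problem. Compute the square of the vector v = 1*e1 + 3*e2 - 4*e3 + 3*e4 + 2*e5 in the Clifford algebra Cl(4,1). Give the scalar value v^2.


v^2 = sum of c_i^2 * e_i^2
Positive signature terms (e_i^2 = +1): 1^2 + 3^2 + (-4)^2 + 3^2 = 35
Negative signature terms (e_j^2 = -1): 2^2 = 4
v^2 = 35 - 4 = 31


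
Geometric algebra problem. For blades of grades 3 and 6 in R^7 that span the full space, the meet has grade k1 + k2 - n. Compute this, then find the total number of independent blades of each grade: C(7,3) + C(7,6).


Meet grade = grade(A) + grade(B) - n
= 3 + 6 - 7 = 2
C(7,3) = 35
C(7,6) = 7
dim_A + dim_B = 35 + 7 = 42


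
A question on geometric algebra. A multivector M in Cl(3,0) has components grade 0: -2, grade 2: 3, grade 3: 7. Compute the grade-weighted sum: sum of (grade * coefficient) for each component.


Grade-weighted sum = sum of grade_k * coefficient_k
0*(-2) = 0
2*3 = 6
3*7 = 21
Total = 0 + 6 + 21 = 27


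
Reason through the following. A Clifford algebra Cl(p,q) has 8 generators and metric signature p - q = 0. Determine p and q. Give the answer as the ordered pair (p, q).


We need p + q = 8 and p - q = 0.
Adding: 2p = 8 + 0 = 8, so p = 4.
Then q = 8 - 4 = 4.
(p, q) = (4, 4)


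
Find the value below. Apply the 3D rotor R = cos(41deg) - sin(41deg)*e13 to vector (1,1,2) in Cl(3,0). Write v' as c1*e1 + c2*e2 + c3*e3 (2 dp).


Rotor R = cos(41deg) - sin(41deg)*e13
Rotation angle theta = 2 * 41 = 82 degrees in the e13 plane (e1 -> e3).
The component perpendicular to the plane (e2) is invariant: v'_2 = v2 = 1.00
cos(82deg) = 0.1392, sin(82deg) = 0.9903
v'_1 = v1*cos(theta) - v3*sin(theta) = 1*0.1392 - 2*0.9903 = -1.84
v'_3 = v1*sin(theta) + v3*cos(theta) = 1*0.9903 + 2*0.1392 = 1.27
v' = -1.84*e1 + 1.00*e2 + 1.27*e3


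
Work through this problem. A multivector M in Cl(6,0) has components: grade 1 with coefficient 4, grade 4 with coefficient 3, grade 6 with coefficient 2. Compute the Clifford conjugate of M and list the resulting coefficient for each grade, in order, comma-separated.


Clifford conjugate sign for grade k: (-1)^(k(k+1)/2)
Grade 1: (-1)^(1*2/2) = (-1)^1 = -1, coeff 4 -> -4
Grade 4: (-1)^(4*5/2) = (-1)^10 = 1, coeff 3 -> 3
Grade 6: (-1)^(6*7/2) = (-1)^21 = -1, coeff 2 -> -2
Conjugated coefficients: -4, 3, -2


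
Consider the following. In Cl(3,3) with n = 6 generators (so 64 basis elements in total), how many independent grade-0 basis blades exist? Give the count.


Number of grade-k basis blades in Cl(p,q) with n = p + q is C(n, k).
n = 3 + 3 = 6
C(6, 0) = 6! / (0! * 6!)
= 720 / (1 * 720)
= 1


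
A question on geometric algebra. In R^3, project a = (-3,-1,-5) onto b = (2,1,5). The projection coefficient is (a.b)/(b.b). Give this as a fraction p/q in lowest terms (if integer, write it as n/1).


Projection coefficient = (a . b) / (b . b)
a . b = (-3)*2 + (-1)*1 + (-5)*5
= -6 + (-1) + (-25) = -32
b . b = 2^2 + 1^2 + 5^2
= 4 + 1 + 25 = 30
Coefficient = -32/30
In lowest terms: -16/15


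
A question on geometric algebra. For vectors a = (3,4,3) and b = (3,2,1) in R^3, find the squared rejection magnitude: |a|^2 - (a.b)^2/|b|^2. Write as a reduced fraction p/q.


|a|^2 = 3^2 + 4^2 + 3^2 = 34
|b|^2 = 3^2 + 2^2 + 1^2 = 14
a . b = 3*3 + 4*2 + 3*1 = 20
(a.b)^2 = 20^2 = 400
|rej|^2 = 34 - 400/14
= (476 - 400)/14
= 76/14
In lowest terms: 38/7


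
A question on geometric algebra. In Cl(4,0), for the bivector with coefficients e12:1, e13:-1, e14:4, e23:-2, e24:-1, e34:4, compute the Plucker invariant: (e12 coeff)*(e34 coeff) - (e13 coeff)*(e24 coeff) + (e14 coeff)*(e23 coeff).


Plucker relation: af - be + cd
a*f = 1*4 = 4
b*e = (-1)*(-1) = 1
c*d = 4*(-2) = -8
af - be + cd = 4 - 1 + (-8)
= -5


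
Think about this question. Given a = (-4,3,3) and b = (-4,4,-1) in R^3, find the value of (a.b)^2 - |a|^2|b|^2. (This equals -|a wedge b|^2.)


a . b = (-4)*(-4) + 3*4 + 3*(-1)
= 16 + 12 + (-3) = 25
|a|^2 = (-4)^2 + 3^2 + 3^2 = 34
|b|^2 = (-4)^2 + 4^2 + (-1)^2 = 33
(a.b)^2 = 25^2 = 625
|a|^2 * |b|^2 = 34 * 33 = 1122
Result = 625 - 1122 = -497


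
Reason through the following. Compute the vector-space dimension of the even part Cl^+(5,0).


Even subalgebra dimension = 2^(n-1)
n = 5 + 0 = 5
2^(5 - 1) = 2^4 = 16
Verification: sum of C(5,k) for even k = 1 + 10 + 5 = 16
Result = 16


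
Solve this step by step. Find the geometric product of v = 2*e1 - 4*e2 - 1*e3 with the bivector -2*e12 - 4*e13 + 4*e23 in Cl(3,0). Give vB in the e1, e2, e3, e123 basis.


vB has grade-1 (vector) and grade-3 (trivector) parts: vB = (v _| B) + (v ^ B).
Vector part <vB>_1:
  e1: -v2*b12 - v3*b13 = -(-4)*(-2) - (-1)*(-4) = -12
  e2: v1*b12 - v3*b23 = (2)*(-2) - (-1)*(4) = 0
  e3: v1*b13 + v2*b23 = (2)*(-4) + (-4)*(4) = -24
Trivector part <vB>_3:
  e123: v1*b23 - v2*b13 + v3*b12 = (2)*(4) - (-4)*(-4) + (-1)*(-2) = -6
vB = -12*e1 + 0*e2 - 24*e3 - 6*e123


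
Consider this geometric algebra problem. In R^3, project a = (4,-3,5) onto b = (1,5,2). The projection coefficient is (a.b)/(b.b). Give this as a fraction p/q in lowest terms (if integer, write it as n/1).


Projection coefficient = (a . b) / (b . b)
a . b = 4*1 + (-3)*5 + 5*2
= 4 + (-15) + 10 = -1
b . b = 1^2 + 5^2 + 2^2
= 1 + 25 + 4 = 30
Coefficient = -1/30
In lowest terms: -1/30


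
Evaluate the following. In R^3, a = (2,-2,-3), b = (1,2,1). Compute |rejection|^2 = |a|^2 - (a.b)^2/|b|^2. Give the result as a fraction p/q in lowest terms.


|a|^2 = 2^2 + (-2)^2 + (-3)^2 = 17
|b|^2 = 1^2 + 2^2 + 1^2 = 6
a . b = 2*1 + (-2)*2 + (-3)*1 = -5
(a.b)^2 = (-5)^2 = 25
|rej|^2 = 17 - 25/6
= (102 - 25)/6
= 77/6
In lowest terms: 77/6


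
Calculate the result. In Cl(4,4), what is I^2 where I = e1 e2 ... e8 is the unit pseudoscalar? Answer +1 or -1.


The pseudoscalar I = e1...e_n (product of all n generators) of Cl(p,q) satisfies I^2 = (-1)^(q + n(n-1)/2).
p = 4, q = 4, n = p + q = 8
n(n-1)/2 = 8 * 7 / 2 = 28
Exponent = q + n(n-1)/2 = 4 + 28 = 32
I^2 = (-1)^32 = +1


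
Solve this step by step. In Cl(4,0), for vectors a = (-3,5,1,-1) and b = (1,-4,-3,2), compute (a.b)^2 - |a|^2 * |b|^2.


a . b = (-3)*1 + 5*(-4) + 1*(-3) + (-1)*2
= -3 + (-20) + (-3) + (-2) = -28
|a|^2 = (-3)^2 + 5^2 + 1^2 + (-1)^2 = 36
|b|^2 = 1^2 + (-4)^2 + (-3)^2 + 2^2 = 30
(a.b)^2 = (-28)^2 = 784
|a|^2 * |b|^2 = 36 * 30 = 1080
Result = 784 - 1080 = -296


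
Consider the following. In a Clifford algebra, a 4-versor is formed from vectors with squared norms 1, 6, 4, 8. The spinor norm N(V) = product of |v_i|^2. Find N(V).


Spinor norm N(V) = |v1|^2 * |v2|^2 * ... * |v4|^2
= 1 * 6 * 4 * 8
Running product: 1, 6, 24, 192
N(V) = 192


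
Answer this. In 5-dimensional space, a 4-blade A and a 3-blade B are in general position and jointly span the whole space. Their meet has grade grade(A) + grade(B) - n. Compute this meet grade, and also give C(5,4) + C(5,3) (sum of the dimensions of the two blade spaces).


Meet grade = grade(A) + grade(B) - n
= 4 + 3 - 5 = 2
C(5,4) = 5
C(5,3) = 10
dim_A + dim_B = 5 + 10 = 15


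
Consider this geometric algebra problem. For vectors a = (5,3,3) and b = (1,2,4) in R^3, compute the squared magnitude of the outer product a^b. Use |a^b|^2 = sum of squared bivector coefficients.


a wedge b = (a1*b2 - a2*b1)*e12 + (a1*b3 - a3*b1)*e13 + (a2*b3 - a3*b2)*e23
e12 coeff: 5*2 - 3*1 = 10 - 3 = 7
e13 coeff: 5*4 - 3*1 = 20 - 3 = 17
e23 coeff: 3*4 - 3*2 = 12 - 6 = 6
|a wedge b|^2 = 7^2 + 17^2 + 6^2
= 49 + 289 + 36
= 374


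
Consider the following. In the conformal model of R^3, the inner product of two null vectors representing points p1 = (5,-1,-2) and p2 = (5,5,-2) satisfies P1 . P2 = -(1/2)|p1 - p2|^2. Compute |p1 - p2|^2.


p1 - p2 = (0, -6, 0)
|p1 - p2|^2 = 0^2 + (-6)^2 + 0^2
= 0 + 36 + 0
= 36


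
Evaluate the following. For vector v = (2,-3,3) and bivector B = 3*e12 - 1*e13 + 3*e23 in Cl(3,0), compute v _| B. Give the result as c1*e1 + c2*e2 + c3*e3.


Left contraction v _| B = <vB>_1 (grade-1 part of the geometric product vB).
Using e1_|e12 = e2, e2_|e12 = -e1, e1_|e13 = e3, e3_|e13 = -e1, e2_|e23 = e3, e3_|e23 = -e2:
e1 coeff: -v2*b12 - v3*b13 = -(-3)*(3) - (3)*(-1) = 12
e2 coeff: v1*b12 - v3*b23 = (2)*(3) - (3)*(3) = -3
e3 coeff: v1*b13 + v2*b23 = (2)*(-1) + (-3)*(3) = -11
v _| B = 12*e1 - 3*e2 - 11*e3


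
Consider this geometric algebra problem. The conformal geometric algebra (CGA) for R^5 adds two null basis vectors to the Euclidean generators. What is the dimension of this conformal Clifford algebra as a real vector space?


The conformal model of R^5 uses Cl(6,1): the 5 Euclidean generators plus two extra orthogonal generators e+ (e+^2 = +1) and e- (e-^2 = -1), from which the null vectors e0, einf are built.
Number of generators m = 5 + 2 = 7.
dim Cl(p,q) = 2^m = 2^7 = 128


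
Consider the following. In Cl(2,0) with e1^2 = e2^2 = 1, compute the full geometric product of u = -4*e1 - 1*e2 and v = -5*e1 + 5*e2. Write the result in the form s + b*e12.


Expand: (-4*e1 - 1*e2)(-5*e1 + 5*e2)
= (-4)*(-5)*e1e1 + (-4)*5*e1e2 + (-1)*(-5)*e2e1 + (-1)*5*e2e2
Using e1^2 = e2^2 = 1, e2e1 = -e1e2:
Scalar part s = (-4)*(-5) + (-1)*5 = 20 + (-5) = 15
Bivector part b = (-4)*5 - (-1)*(-5) = -20 - 5 = -25
uv = 15 - 25*e12


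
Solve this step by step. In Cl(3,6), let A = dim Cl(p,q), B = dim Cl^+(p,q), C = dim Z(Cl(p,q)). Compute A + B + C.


n = 3 + 6 = 9
Total dim = 2^9 = 512
Even subalgebra dim = 2^8 = 256
n is odd, so center dim = 2
Sum = 512 + 256 + 2 = 770


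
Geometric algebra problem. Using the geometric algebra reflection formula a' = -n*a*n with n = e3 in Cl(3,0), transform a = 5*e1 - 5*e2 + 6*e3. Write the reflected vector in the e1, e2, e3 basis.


Reflection formula: a' = -n*a*n, with n = e3 (unit vector, n^2 = 1).
For reflection through hyperplane perp to e3:
The component along e3 flips sign, others stay.
a = (5, -5, 6)
a' = (5, -5, -6)
a' = 5*e1 - 5*e2 - 6*e3


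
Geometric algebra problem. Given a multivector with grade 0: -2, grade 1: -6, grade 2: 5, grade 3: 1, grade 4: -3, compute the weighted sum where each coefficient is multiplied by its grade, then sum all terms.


Grade-weighted sum = sum of grade_k * coefficient_k
0*(-2) = 0
1*(-6) = -6
2*5 = 10
3*1 = 3
4*(-3) = -12
Total = 0 + (-6) + 10 + 3 + (-12) = -5


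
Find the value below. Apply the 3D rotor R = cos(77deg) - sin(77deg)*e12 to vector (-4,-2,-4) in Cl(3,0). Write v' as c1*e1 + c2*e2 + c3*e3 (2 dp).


Rotor R = cos(77deg) - sin(77deg)*e12
Rotation angle theta = 2 * 77 = 154 degrees in the e12 plane (e1 -> e2).
The component perpendicular to the plane (e3) is invariant: v'_3 = v3 = -4.00
cos(154deg) = -0.8988, sin(154deg) = 0.4384
v'_1 = v1*cos(theta) - v2*sin(theta) = -4*(-0.8988) - (-2)*0.4384 = 4.47
v'_2 = v1*sin(theta) + v2*cos(theta) = -4*0.4384 + (-2)*(-0.8988) = 0.04
v' = 4.47*e1 + 0.04*e2 - 4.00*e3


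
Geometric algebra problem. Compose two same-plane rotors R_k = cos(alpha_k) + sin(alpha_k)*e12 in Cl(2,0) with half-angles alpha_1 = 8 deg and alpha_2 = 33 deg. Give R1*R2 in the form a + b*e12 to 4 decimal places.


Same-plane rotors commute and their half-angles add:
R1*R2 = cos(a1 + a2) + sin(a1 + a2)*e12.
a1 + a2 = 8 + 33 = 41 deg
cos(41 deg) = 0.7547
sin(41 deg) = 0.6561
R1*R2 = 0.7547 + 0.6561*e12


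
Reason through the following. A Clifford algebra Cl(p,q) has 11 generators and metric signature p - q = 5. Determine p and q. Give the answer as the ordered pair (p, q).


We need p + q = 11 and p - q = 5.
Adding: 2p = 11 + 5 = 16, so p = 8.
Then q = 11 - 8 = 3.
(p, q) = (8, 3)


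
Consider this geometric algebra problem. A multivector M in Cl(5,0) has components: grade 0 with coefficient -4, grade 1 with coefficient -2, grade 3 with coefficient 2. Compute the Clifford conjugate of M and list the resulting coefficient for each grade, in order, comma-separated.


Clifford conjugate sign for grade k: (-1)^(k(k+1)/2)
Grade 0: (-1)^(0*1/2) = (-1)^0 = 1, coeff -4 -> -4
Grade 1: (-1)^(1*2/2) = (-1)^1 = -1, coeff -2 -> 2
Grade 3: (-1)^(3*4/2) = (-1)^6 = 1, coeff 2 -> 2
Conjugated coefficients: -4, 2, 2


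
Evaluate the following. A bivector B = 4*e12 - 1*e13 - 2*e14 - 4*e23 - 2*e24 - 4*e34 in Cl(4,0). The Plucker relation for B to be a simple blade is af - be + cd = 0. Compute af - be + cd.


Plucker relation: af - be + cd
a*f = 4*(-4) = -16
b*e = (-1)*(-2) = 2
c*d = (-2)*(-4) = 8
af - be + cd = -16 - 2 + 8
= -10


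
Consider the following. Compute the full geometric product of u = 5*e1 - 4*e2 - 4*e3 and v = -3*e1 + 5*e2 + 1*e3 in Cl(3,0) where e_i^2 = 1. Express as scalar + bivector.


In Cl(3,0): e_i^2 = 1, e_ie_j = -e_je_i for i != j.
Scalar part = u . v = 5*(-3) + (-4)*5 + (-4)*1
= -15 + (-20) + (-4) = -39
e12 coeff = 5*5 - (-4)*(-3) = 25 - 12 = 13
e13 coeff = 5*1 - (-4)*(-3) = 5 - 12 = -7
e23 coeff = (-4)*1 - (-4)*5 = -4 - (-20) = 16
uv = -39 + 13*e12 - 7*e13 + 16*e23


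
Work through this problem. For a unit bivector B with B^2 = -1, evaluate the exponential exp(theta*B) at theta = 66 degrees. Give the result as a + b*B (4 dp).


For a unit bivector B with B^2 = -1, the exponential series gives
e^(theta*B) = cos(theta) + sin(theta)*B (the GA analogue of Euler's formula).
theta = 66 degrees = 1.151917 rad
cos(66 deg) = 0.4067
sin(66 deg) = 0.9135
exp(theta*B) = 0.4067 + 0.9135*B


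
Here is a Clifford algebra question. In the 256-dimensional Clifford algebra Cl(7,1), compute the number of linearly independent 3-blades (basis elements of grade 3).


Number of grade-k basis blades in Cl(p,q) with n = p + q is C(n, k).
n = 7 + 1 = 8
C(8, 3) = 8! / (3! * 5!)
= 40320 / (6 * 120)
= 56


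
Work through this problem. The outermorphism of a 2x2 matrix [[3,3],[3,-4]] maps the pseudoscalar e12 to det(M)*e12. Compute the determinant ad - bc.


The outermorphism of a linear map f sends e1^e2 to f(e1)^f(e2).
f(e1) = 3*e1 + 3*e2
f(e2) = 3*e1 - 4*e2
f(e1) ^ f(e2) = (3*e1 + 3*e2) ^ (3*e1 - 4*e2)
= 3*(-4)*e12 + 3*3*e21
= (-12 - 9)*e12
= -21*e12
Coefficient = -21


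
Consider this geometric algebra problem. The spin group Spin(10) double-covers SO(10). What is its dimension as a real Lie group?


Spin(n) double-covers SO(n); both have Lie algebra so(n) of dimension n(n-1)/2.
n = 10
n(n-1) = 10 * 9 = 90
dim Spin(10) = 90/2 = 45


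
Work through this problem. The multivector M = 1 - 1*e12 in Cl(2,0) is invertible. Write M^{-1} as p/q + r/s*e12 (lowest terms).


M = 1 - 1*e12, where e12^2 = -1.
Since M commutes with its reverse ~M = a - b*e12, M * ~M = a^2 - b^2*e12^2 = a^2 + b^2.
So M^{-1} = ~M / (a^2 + b^2) = (a - b*e12)/(a^2 + b^2).
a^2 + b^2 = 1 + 1 = 2
Scalar part = 1/2 = 1/2
Bivector coeff = 1/2 = 1/2
M^{-1} = 1/2 + 1/2*e12


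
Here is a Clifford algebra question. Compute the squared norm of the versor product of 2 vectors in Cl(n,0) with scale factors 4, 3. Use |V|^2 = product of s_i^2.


Each vector v_i has |v_i|^2 = s_i^2
Squared scales: 4^2 = 16, 3^2 = 9
|V|^2 = 16 * 9
= 144


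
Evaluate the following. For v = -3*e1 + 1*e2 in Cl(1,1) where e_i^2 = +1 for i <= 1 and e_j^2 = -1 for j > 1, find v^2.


v^2 = sum of c_i^2 * e_i^2
Positive signature terms (e_i^2 = +1): (-3)^2 = 9
Negative signature terms (e_j^2 = -1): 1^2 = 1
v^2 = 9 - 1 = 8


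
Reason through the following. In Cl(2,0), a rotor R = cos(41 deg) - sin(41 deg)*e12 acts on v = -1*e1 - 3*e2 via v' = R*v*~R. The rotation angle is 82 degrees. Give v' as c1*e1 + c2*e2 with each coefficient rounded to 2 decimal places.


Rotor R = cos(41deg) - sin(41deg)*e12
Rotation angle theta = 2 * 41 = 82 degrees
v' = R*v*~R rotates v by theta.
cos(82deg) = 0.1392, sin(82deg) = 0.9903
v'_1 = -1*cos(82deg) - (-3)*sin(82deg)
= -1*0.1392 - (-3)*0.9903
= 2.83
v'_2 = -1*sin(82deg) + (-3)*cos(82deg)
= -1*0.9903 + (-3)*0.1392
= -1.41
v' = 2.83*e1 - 1.41*e2


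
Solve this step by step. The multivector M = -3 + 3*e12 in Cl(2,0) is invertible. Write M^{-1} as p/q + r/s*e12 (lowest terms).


M = -3 + 3*e12, where e12^2 = -1.
Since M commutes with its reverse ~M = a - b*e12, M * ~M = a^2 - b^2*e12^2 = a^2 + b^2.
So M^{-1} = ~M / (a^2 + b^2) = (a - b*e12)/(a^2 + b^2).
a^2 + b^2 = 9 + 9 = 18
Scalar part = -3/18 = -1/6
Bivector coeff = -3/18 = -1/6
M^{-1} = -1/6 - 1/6*e12


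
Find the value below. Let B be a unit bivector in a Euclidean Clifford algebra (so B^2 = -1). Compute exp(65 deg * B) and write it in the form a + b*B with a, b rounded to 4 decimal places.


For a unit bivector B with B^2 = -1, the exponential series gives
e^(theta*B) = cos(theta) + sin(theta)*B (the GA analogue of Euler's formula).
theta = 65 degrees = 1.134464 rad
cos(65 deg) = 0.4226
sin(65 deg) = 0.9063
exp(theta*B) = 0.4226 + 0.9063*B


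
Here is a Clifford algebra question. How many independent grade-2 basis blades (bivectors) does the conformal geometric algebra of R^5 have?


The conformal model of R^5 uses Cl(6,1) with m = 5 + 2 = 7 generators.
Number of grade-2 blades = C(m, 2) = C(7, 2)
= 7*6/2 = 21


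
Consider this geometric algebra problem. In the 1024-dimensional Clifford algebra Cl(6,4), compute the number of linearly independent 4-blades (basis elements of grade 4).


Number of grade-k basis blades in Cl(p,q) with n = p + q is C(n, k).
n = 6 + 4 = 10
C(10, 4) = 10! / (4! * 6!)
= 3628800 / (24 * 720)
= 210


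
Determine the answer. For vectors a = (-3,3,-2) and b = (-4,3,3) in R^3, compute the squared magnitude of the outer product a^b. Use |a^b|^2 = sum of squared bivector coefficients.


a wedge b = (a1*b2 - a2*b1)*e12 + (a1*b3 - a3*b1)*e13 + (a2*b3 - a3*b2)*e23
e12 coeff: (-3)*3 - 3*(-4) = -9 - (-12) = 3
e13 coeff: (-3)*3 - (-2)*(-4) = -9 - 8 = -17
e23 coeff: 3*3 - (-2)*3 = 9 - (-6) = 15
|a wedge b|^2 = 3^2 + (-17)^2 + 15^2
= 9 + 289 + 225
= 523


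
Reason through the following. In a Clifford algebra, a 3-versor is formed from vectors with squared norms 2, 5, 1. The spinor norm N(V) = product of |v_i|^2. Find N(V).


Spinor norm N(V) = |v1|^2 * |v2|^2 * ... * |v3|^2
= 2 * 5 * 1
Running product: 2, 10, 10
N(V) = 10


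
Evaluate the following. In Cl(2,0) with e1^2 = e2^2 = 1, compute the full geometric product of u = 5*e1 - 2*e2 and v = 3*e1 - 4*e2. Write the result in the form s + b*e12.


Expand: (5*e1 - 2*e2)(3*e1 - 4*e2)
= 5*3*e1e1 + 5*(-4)*e1e2 + (-2)*3*e2e1 + (-2)*(-4)*e2e2
Using e1^2 = e2^2 = 1, e2e1 = -e1e2:
Scalar part s = 5*3 + (-2)*(-4) = 15 + 8 = 23
Bivector part b = 5*(-4) - (-2)*3 = -20 - (-6) = -14
uv = 23 - 14*e12


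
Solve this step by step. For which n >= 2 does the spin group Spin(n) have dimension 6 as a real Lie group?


dim Spin(n) = dim so(n) = n(n-1)/2.
Solve n(n-1)/2 = 6, i.e. n^2 - n - 12 = 0.
Discriminant = 1 + 8*6 = 49
n = (1 + sqrt(49))/2 = (1 + 7)/2 = 4


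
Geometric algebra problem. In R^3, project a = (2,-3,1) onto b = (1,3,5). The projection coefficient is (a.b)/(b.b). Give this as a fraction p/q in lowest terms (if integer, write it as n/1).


Projection coefficient = (a . b) / (b . b)
a . b = 2*1 + (-3)*3 + 1*5
= 2 + (-9) + 5 = -2
b . b = 1^2 + 3^2 + 5^2
= 1 + 9 + 25 = 35
Coefficient = -2/35
In lowest terms: -2/35


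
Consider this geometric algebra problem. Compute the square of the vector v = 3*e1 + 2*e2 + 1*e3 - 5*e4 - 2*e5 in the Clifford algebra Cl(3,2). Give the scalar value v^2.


v^2 = sum of c_i^2 * e_i^2
Positive signature terms (e_i^2 = +1): 3^2 + 2^2 + 1^2 = 14
Negative signature terms (e_j^2 = -1): (-5)^2 + (-2)^2 = 29
v^2 = 14 - 29 = -15


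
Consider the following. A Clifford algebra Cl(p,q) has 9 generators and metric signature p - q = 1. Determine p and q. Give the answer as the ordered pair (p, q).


We need p + q = 9 and p - q = 1.
Adding: 2p = 9 + 1 = 10, so p = 5.
Then q = 9 - 5 = 4.
(p, q) = (5, 4)


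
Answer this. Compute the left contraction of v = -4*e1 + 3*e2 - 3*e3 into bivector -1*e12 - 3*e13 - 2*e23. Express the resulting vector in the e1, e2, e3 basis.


Left contraction v _| B = <vB>_1 (grade-1 part of the geometric product vB).
Using e1_|e12 = e2, e2_|e12 = -e1, e1_|e13 = e3, e3_|e13 = -e1, e2_|e23 = e3, e3_|e23 = -e2:
e1 coeff: -v2*b12 - v3*b13 = -(3)*(-1) - (-3)*(-3) = -6
e2 coeff: v1*b12 - v3*b23 = (-4)*(-1) - (-3)*(-2) = -2
e3 coeff: v1*b13 + v2*b23 = (-4)*(-3) + (3)*(-2) = 6
v _| B = -6*e1 - 2*e2 + 6*e3


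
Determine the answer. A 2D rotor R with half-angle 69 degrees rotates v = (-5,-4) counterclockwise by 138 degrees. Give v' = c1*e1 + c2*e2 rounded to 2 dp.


Rotor R = cos(69deg) - sin(69deg)*e12
Rotation angle theta = 2 * 69 = 138 degrees
v' = R*v*~R rotates v by theta.
cos(138deg) = -0.7431, sin(138deg) = 0.6691
v'_1 = -5*cos(138deg) - (-4)*sin(138deg)
= -5*(-0.7431) - (-4)*0.6691
= 6.39
v'_2 = -5*sin(138deg) + (-4)*cos(138deg)
= -5*0.6691 + (-4)*(-0.7431)
= -0.37
v' = 6.39*e1 - 0.37*e2


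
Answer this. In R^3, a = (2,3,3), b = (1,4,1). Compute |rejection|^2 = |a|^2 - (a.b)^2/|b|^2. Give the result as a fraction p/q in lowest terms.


|a|^2 = 2^2 + 3^2 + 3^2 = 22
|b|^2 = 1^2 + 4^2 + 1^2 = 18
a . b = 2*1 + 3*4 + 3*1 = 17
(a.b)^2 = 17^2 = 289
|rej|^2 = 22 - 289/18
= (396 - 289)/18
= 107/18
In lowest terms: 107/18


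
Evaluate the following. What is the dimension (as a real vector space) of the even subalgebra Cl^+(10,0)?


Even subalgebra dimension = 2^(n-1)
n = 10 + 0 = 10
2^(10 - 1) = 2^9 = 512
Verification: sum of C(10,k) for even k = 1 + 45 + 210 + 210 + 45 + 1 = 512
Result = 512


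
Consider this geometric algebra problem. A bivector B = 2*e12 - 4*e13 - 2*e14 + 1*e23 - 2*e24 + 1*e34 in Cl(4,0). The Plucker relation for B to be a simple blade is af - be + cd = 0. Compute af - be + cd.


Plucker relation: af - be + cd
a*f = 2*1 = 2
b*e = (-4)*(-2) = 8
c*d = (-2)*1 = -2
af - be + cd = 2 - 8 + (-2)
= -8


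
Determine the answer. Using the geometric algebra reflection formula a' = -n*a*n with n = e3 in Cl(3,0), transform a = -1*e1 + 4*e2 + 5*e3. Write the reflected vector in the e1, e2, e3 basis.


Reflection formula: a' = -n*a*n, with n = e3 (unit vector, n^2 = 1).
For reflection through hyperplane perp to e3:
The component along e3 flips sign, others stay.
a = (-1, 4, 5)
a' = (-1, 4, -5)
a' = -1*e1 + 4*e2 - 5*e3


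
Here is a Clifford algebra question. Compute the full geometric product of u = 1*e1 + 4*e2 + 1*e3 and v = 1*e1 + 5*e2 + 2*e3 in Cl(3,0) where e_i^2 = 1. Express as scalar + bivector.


In Cl(3,0): e_i^2 = 1, e_ie_j = -e_je_i for i != j.
Scalar part = u . v = 1*1 + 4*5 + 1*2
= 1 + 20 + 2 = 23
e12 coeff = 1*5 - 4*1 = 5 - 4 = 1
e13 coeff = 1*2 - 1*1 = 2 - 1 = 1
e23 coeff = 4*2 - 1*5 = 8 - 5 = 3
uv = 23 + 1*e12 + 1*e13 + 3*e23


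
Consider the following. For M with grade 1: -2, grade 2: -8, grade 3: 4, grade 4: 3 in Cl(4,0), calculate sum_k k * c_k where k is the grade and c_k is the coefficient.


Grade-weighted sum = sum of grade_k * coefficient_k
1*(-2) = -2
2*(-8) = -16
3*4 = 12
4*3 = 12
Total = -2 + (-16) + 12 + 12 = 6


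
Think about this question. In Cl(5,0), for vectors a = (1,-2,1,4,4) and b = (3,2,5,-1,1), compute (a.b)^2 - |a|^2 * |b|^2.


a . b = 1*3 + (-2)*2 + 1*5 + 4*(-1) + 4*1
= 3 + (-4) + 5 + (-4) + 4 = 4
|a|^2 = 1^2 + (-2)^2 + 1^2 + 4^2 + 4^2 = 38
|b|^2 = 3^2 + 2^2 + 5^2 + (-1)^2 + 1^2 = 40
(a.b)^2 = 4^2 = 16
|a|^2 * |b|^2 = 38 * 40 = 1520
Result = 16 - 1520 = -1504


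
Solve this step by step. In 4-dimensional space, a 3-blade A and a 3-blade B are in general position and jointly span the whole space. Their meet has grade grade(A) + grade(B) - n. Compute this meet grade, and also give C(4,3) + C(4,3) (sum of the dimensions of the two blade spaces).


Meet grade = grade(A) + grade(B) - n
= 3 + 3 - 4 = 2
C(4,3) = 4
C(4,3) = 4
dim_A + dim_B = 4 + 4 = 8


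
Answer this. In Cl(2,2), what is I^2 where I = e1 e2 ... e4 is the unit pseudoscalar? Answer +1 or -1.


The pseudoscalar I = e1...e_n (product of all n generators) of Cl(p,q) satisfies I^2 = (-1)^(q + n(n-1)/2).
p = 2, q = 2, n = p + q = 4
n(n-1)/2 = 4 * 3 / 2 = 6
Exponent = q + n(n-1)/2 = 2 + 6 = 8
I^2 = (-1)^8 = +1


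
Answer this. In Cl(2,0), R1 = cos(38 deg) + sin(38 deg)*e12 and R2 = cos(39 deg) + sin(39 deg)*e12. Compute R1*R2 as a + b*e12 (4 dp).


Same-plane rotors commute and their half-angles add:
R1*R2 = cos(a1 + a2) + sin(a1 + a2)*e12.
a1 + a2 = 38 + 39 = 77 deg
cos(77 deg) = 0.2250
sin(77 deg) = 0.9744
R1*R2 = 0.2250 + 0.9744*e12


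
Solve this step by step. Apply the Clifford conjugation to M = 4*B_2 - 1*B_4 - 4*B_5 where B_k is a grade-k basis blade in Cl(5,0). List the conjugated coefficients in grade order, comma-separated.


Clifford conjugate sign for grade k: (-1)^(k(k+1)/2)
Grade 2: (-1)^(2*3/2) = (-1)^3 = -1, coeff 4 -> -4
Grade 4: (-1)^(4*5/2) = (-1)^10 = 1, coeff -1 -> -1
Grade 5: (-1)^(5*6/2) = (-1)^15 = -1, coeff -4 -> 4
Conjugated coefficients: -4, -1, 4


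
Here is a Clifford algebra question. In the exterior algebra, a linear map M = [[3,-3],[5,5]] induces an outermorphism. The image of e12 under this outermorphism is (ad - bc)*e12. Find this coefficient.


The outermorphism of a linear map f sends e1^e2 to f(e1)^f(e2).
f(e1) = 3*e1 + 5*e2
f(e2) = -3*e1 + 5*e2
f(e1) ^ f(e2) = (3*e1 + 5*e2) ^ (-3*e1 + 5*e2)
= 3*5*e12 + 5*(-3)*e21
= (15 - (-15))*e12
= 30*e12
Coefficient = 30


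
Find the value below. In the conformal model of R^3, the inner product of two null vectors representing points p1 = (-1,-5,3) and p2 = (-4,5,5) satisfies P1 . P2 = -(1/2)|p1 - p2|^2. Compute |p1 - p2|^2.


p1 - p2 = (3, -10, -2)
|p1 - p2|^2 = 3^2 + (-10)^2 + (-2)^2
= 9 + 100 + 4
= 113


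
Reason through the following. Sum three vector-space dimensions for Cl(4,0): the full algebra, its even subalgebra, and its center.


n = 4 + 0 = 4
Total dim = 2^4 = 16
Even subalgebra dim = 2^3 = 8
n is even, so center dim = 1
Sum = 16 + 8 + 1 = 25


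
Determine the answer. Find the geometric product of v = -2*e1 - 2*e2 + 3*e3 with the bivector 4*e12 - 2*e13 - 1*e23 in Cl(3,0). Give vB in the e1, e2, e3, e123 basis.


vB has grade-1 (vector) and grade-3 (trivector) parts: vB = (v _| B) + (v ^ B).
Vector part <vB>_1:
  e1: -v2*b12 - v3*b13 = -(-2)*(4) - (3)*(-2) = 14
  e2: v1*b12 - v3*b23 = (-2)*(4) - (3)*(-1) = -5
  e3: v1*b13 + v2*b23 = (-2)*(-2) + (-2)*(-1) = 6
Trivector part <vB>_3:
  e123: v1*b23 - v2*b13 + v3*b12 = (-2)*(-1) - (-2)*(-2) + (3)*(4) = 10
vB = 14*e1 - 5*e2 + 6*e3 + 10*e123


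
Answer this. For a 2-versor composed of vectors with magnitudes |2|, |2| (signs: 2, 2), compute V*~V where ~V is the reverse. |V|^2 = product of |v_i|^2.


Each vector v_i has |v_i|^2 = s_i^2
Squared scales: 2^2 = 4, 2^2 = 4
|V|^2 = 4 * 4
= 16


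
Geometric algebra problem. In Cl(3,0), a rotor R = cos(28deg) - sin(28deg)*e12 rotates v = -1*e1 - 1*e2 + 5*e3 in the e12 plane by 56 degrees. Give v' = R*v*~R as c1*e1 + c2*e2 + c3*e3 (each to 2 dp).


Rotor R = cos(28deg) - sin(28deg)*e12
Rotation angle theta = 2 * 28 = 56 degrees in the e12 plane (e1 -> e2).
The component perpendicular to the plane (e3) is invariant: v'_3 = v3 = 5.00
cos(56deg) = 0.5592, sin(56deg) = 0.8290
v'_1 = v1*cos(theta) - v2*sin(theta) = -1*0.5592 - (-1)*0.8290 = 0.27
v'_2 = v1*sin(theta) + v2*cos(theta) = -1*0.8290 + (-1)*0.5592 = -1.39
v' = 0.27*e1 - 1.39*e2 + 5.00*e3


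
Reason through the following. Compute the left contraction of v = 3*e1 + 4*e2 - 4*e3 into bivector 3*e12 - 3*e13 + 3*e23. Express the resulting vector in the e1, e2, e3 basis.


Left contraction v _| B = <vB>_1 (grade-1 part of the geometric product vB).
Using e1_|e12 = e2, e2_|e12 = -e1, e1_|e13 = e3, e3_|e13 = -e1, e2_|e23 = e3, e3_|e23 = -e2:
e1 coeff: -v2*b12 - v3*b13 = -(4)*(3) - (-4)*(-3) = -24
e2 coeff: v1*b12 - v3*b23 = (3)*(3) - (-4)*(3) = 21
e3 coeff: v1*b13 + v2*b23 = (3)*(-3) + (4)*(3) = 3
v _| B = -24*e1 + 21*e2 + 3*e3


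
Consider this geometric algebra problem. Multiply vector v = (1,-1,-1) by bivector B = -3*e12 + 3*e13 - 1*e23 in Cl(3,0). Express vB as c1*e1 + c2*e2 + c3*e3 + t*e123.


vB has grade-1 (vector) and grade-3 (trivector) parts: vB = (v _| B) + (v ^ B).
Vector part <vB>_1:
  e1: -v2*b12 - v3*b13 = -(-1)*(-3) - (-1)*(3) = 0
  e2: v1*b12 - v3*b23 = (1)*(-3) - (-1)*(-1) = -4
  e3: v1*b13 + v2*b23 = (1)*(3) + (-1)*(-1) = 4
Trivector part <vB>_3:
  e123: v1*b23 - v2*b13 + v3*b12 = (1)*(-1) - (-1)*(3) + (-1)*(-3) = 5
vB = 0*e1 - 4*e2 + 4*e3 + 5*e123


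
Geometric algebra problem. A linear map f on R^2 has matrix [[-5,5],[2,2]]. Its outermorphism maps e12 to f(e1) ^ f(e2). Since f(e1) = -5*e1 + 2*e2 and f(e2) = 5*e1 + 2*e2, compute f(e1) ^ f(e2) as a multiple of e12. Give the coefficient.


The outermorphism of a linear map f sends e1^e2 to f(e1)^f(e2).
f(e1) = -5*e1 + 2*e2
f(e2) = 5*e1 + 2*e2
f(e1) ^ f(e2) = (-5*e1 + 2*e2) ^ (5*e1 + 2*e2)
= (-5)*2*e12 + 2*5*e21
= (-10 - 10)*e12
= -20*e12
Coefficient = -20


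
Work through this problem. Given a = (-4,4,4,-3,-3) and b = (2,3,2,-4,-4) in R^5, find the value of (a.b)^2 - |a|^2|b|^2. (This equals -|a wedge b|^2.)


a . b = (-4)*2 + 4*3 + 4*2 + (-3)*(-4) + (-3)*(-4)
= -8 + 12 + 8 + 12 + 12 = 36
|a|^2 = (-4)^2 + 4^2 + 4^2 + (-3)^2 + (-3)^2 = 66
|b|^2 = 2^2 + 3^2 + 2^2 + (-4)^2 + (-4)^2 = 49
(a.b)^2 = 36^2 = 1296
|a|^2 * |b|^2 = 66 * 49 = 3234
Result = 1296 - 3234 = -1938
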